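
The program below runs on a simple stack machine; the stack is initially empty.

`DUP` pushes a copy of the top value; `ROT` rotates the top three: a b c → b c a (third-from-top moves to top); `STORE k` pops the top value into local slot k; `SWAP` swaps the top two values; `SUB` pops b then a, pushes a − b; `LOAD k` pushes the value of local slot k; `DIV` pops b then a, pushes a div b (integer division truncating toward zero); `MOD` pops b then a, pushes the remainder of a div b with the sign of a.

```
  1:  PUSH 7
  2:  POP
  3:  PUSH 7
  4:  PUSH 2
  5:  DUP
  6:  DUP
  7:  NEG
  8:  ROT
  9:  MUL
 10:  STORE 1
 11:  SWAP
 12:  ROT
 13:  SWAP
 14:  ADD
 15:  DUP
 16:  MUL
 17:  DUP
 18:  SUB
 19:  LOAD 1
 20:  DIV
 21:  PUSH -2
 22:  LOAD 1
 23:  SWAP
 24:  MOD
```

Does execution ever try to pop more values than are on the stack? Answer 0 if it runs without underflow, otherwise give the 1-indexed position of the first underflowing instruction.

PUSH 7  → 7
POP     → (empty)
PUSH 7  → 7
PUSH 2  → 7 2
DUP     → 7 2 2
DUP     → 7 2 2 2
NEG     → 7 2 2 -2
ROT     → 7 2 -2 2
MUL     → 7 2 -4
STORE 1 → 7 2
SWAP    → 2 7
ROT  — needs 3 operands, stack has 2 → underflow

12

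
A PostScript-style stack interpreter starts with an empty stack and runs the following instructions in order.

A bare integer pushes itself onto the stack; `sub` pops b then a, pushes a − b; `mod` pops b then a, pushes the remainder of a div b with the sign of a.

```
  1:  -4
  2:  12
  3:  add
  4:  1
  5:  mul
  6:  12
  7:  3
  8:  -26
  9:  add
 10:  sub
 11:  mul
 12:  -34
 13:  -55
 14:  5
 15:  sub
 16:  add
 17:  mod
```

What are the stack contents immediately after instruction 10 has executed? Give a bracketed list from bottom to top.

[8, 35]

-4   -4
12   -4 12
add  8
1    8 1
mul  8
12   8 12
3    8 12 3
-26  8 12 3 -26
add  8 12 -23
sub  8 35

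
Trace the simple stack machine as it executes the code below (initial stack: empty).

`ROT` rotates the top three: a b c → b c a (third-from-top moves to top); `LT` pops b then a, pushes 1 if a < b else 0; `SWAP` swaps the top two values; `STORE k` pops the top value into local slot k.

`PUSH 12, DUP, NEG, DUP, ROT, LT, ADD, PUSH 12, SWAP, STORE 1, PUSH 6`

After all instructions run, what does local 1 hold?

PUSH 12 -> 12
DUP     -> 12 12
NEG     -> 12 -12
DUP     -> 12 -12 -12
ROT     -> -12 -12 12
LT      -> -12 1
ADD     -> -11
PUSH 12 -> -11 12
SWAP    -> 12 -11
STORE 1 -> 12
PUSH 6  -> 12 6

-11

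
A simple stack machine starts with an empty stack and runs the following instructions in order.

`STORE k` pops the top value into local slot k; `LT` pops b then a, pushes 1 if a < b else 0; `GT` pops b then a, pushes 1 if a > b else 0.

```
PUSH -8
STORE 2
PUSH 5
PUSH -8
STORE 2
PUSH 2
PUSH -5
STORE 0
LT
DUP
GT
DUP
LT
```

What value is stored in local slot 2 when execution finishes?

PUSH -8  [-8]
STORE 2  []
PUSH 5   [5]
PUSH -8  [5, -8]
STORE 2  [5]
PUSH 2   [5, 2]
PUSH -5  [5, 2, -5]
STORE 0  [5, 2]
LT       [0]
DUP      [0, 0]
GT       [0]
DUP      [0, 0]
LT       [0]

-8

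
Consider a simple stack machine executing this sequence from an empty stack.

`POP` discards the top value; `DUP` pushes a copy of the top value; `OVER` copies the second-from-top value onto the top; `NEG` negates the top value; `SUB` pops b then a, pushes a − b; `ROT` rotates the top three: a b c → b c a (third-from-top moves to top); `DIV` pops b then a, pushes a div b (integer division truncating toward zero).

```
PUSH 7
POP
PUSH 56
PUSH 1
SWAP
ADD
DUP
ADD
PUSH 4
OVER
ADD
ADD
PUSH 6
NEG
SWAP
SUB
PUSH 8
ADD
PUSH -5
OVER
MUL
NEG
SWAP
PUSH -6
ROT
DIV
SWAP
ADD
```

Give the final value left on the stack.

-230

PUSH 7  -> 7
POP     -> (empty)
PUSH 56 -> 56
PUSH 1  -> 56 1
SWAP    -> 1 56
ADD     -> 57
DUP     -> 57 57
ADD     -> 114
PUSH 4  -> 114 4
OVER    -> 114 4 114
ADD     -> 114 118
ADD     -> 232
PUSH 6  -> 232 6
NEG     -> 232 -6
SWAP    -> -6 232
SUB     -> -238
PUSH 8  -> -238 8
ADD     -> -230
PUSH -5 -> -230 -5
OVER    -> -230 -5 -230
MUL     -> -230 1150
NEG     -> -230 -1150
SWAP    -> -1150 -230
PUSH -6 -> -1150 -230 -6
ROT     -> -230 -6 -1150
DIV     -> -230 0
SWAP    -> 0 -230
ADD     -> -230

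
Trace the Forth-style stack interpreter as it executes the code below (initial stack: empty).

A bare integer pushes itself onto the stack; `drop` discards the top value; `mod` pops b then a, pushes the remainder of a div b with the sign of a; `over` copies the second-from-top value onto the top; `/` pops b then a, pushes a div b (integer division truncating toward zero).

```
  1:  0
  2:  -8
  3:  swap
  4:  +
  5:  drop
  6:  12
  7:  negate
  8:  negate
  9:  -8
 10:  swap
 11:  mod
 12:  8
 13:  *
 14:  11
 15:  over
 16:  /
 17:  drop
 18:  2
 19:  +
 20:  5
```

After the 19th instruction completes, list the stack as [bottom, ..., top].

[-62]

0       0
-8      0 -8
swap    -8 0
+       -8
drop    (empty)
12      12
negate  -12
negate  12
-8      12 -8
swap    -8 12
mod     -8
8       -8 8
*       -64
11      -64 11
over    -64 11 -64
/       -64 0
drop    -64
2       -64 2
+       -62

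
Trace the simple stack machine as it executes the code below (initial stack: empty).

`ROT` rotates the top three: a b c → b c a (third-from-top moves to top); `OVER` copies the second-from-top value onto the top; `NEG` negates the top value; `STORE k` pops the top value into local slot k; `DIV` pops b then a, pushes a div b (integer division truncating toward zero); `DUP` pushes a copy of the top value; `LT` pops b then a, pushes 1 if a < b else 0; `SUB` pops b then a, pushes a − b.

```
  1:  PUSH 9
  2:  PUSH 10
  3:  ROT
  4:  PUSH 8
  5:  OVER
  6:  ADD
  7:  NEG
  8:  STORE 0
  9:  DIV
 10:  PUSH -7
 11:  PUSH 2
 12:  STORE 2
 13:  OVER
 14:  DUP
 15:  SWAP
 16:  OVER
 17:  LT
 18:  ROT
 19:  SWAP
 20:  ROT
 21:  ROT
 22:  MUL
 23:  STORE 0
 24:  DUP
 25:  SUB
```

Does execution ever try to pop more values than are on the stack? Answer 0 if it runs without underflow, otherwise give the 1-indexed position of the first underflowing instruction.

3

PUSH 9  → 9
PUSH 10 → 9 10
ROT  — needs 3 operands, stack has 2 → underflow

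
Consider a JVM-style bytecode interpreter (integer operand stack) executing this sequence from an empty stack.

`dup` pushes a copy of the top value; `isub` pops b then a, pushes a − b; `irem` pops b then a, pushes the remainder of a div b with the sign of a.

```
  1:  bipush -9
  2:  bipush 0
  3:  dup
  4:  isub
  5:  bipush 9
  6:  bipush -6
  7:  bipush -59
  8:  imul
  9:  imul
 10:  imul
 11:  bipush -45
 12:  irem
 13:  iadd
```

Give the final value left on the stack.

-9

bipush -9  : -9
bipush 0   : -9 0
dup        : -9 0 0
isub       : -9 0
bipush 9   : -9 0 9
bipush -6  : -9 0 9 -6
bipush -59 : -9 0 9 -6 -59
imul       : -9 0 9 354
imul       : -9 0 3186
imul       : -9 0
bipush -45 : -9 0 -45
irem       : -9 0
iadd       : -9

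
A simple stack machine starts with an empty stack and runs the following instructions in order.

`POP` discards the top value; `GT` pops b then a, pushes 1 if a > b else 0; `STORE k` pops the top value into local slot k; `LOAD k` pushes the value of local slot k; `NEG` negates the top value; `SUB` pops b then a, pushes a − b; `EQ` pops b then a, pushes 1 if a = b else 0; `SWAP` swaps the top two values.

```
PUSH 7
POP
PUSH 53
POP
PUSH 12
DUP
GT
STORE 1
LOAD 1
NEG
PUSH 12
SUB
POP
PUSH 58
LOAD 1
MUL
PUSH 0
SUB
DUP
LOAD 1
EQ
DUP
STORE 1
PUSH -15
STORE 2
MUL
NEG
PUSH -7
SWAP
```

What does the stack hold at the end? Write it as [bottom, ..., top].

PUSH 7   → 7
POP      → (empty)
PUSH 53  → 53
POP      → (empty)
PUSH 12  → 12
DUP      → 12 12
GT       → 0
STORE 1  → (empty)
LOAD 1   → 0
NEG      → 0
PUSH 12  → 0 12
SUB      → -12
POP      → (empty)
PUSH 58  → 58
LOAD 1   → 58 0
MUL      → 0
PUSH 0   → 0 0
SUB      → 0
DUP      → 0 0
LOAD 1   → 0 0 0
EQ       → 0 1
DUP      → 0 1 1
STORE 1  → 0 1
PUSH -15 → 0 1 -15
STORE 2  → 0 1
MUL      → 0
NEG      → 0
PUSH -7  → 0 -7
SWAP     → -7 0

[-7, 0]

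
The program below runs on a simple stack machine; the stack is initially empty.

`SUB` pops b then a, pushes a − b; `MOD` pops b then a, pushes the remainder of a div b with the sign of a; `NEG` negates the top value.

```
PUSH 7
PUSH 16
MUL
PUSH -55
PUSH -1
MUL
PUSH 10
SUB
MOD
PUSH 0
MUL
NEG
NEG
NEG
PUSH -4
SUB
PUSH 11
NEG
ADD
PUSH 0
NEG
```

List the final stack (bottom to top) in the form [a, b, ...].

PUSH 7   -> [7]
PUSH 16  -> [7, 16]
MUL      -> [112]
PUSH -55 -> [112, -55]
PUSH -1  -> [112, -55, -1]
MUL      -> [112, 55]
PUSH 10  -> [112, 55, 10]
SUB      -> [112, 45]
MOD      -> [22]
PUSH 0   -> [22, 0]
MUL      -> [0]
NEG      -> [0]
NEG      -> [0]
NEG      -> [0]
PUSH -4  -> [0, -4]
SUB      -> [4]
PUSH 11  -> [4, 11]
NEG      -> [4, -11]
ADD      -> [-7]
PUSH 0   -> [-7, 0]
NEG      -> [-7, 0]

[-7, 0]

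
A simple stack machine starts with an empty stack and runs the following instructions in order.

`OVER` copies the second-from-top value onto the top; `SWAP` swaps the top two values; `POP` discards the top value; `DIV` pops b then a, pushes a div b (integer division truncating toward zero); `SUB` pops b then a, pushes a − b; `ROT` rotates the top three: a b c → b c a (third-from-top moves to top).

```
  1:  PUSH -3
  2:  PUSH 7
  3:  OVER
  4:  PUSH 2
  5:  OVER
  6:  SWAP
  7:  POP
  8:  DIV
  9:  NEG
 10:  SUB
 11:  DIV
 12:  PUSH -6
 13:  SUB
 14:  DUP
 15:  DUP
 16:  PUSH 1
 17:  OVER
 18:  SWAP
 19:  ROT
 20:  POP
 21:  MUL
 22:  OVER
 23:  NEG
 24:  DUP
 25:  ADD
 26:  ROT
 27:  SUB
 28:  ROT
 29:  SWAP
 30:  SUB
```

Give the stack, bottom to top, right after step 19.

[6, 6, 6, 1, 6]

PUSH -3 : -3
PUSH 7  : -3 7
OVER    : -3 7 -3
PUSH 2  : -3 7 -3 2
OVER    : -3 7 -3 2 -3
SWAP    : -3 7 -3 -3 2
POP     : -3 7 -3 -3
DIV     : -3 7 1
NEG     : -3 7 -1
SUB     : -3 8
DIV     : 0
PUSH -6 : 0 -6
SUB     : 6
DUP     : 6 6
DUP     : 6 6 6
PUSH 1  : 6 6 6 1
OVER    : 6 6 6 1 6
SWAP    : 6 6 6 6 1
ROT     : 6 6 6 1 6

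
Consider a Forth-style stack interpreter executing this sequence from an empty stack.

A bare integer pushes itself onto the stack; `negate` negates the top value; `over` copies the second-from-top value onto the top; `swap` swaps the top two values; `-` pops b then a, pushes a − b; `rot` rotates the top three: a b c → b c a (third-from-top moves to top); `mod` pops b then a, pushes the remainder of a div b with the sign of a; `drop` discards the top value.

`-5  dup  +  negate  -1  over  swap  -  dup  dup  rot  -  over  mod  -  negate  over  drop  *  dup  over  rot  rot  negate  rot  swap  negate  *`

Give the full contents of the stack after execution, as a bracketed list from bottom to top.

-5      [-5]
dup     [-5, -5]
+       [-10]
negate  [10]
-1      [10, -1]
over    [10, -1, 10]
swap    [10, 10, -1]
-       [10, 11]
dup     [10, 11, 11]
dup     [10, 11, 11, 11]
rot     [10, 11, 11, 11]
-       [10, 11, 0]
over    [10, 11, 0, 11]
mod     [10, 11, 0]
-       [10, 11]
negate  [10, -11]
over    [10, -11, 10]
drop    [10, -11]
*       [-110]
dup     [-110, -110]
over    [-110, -110, -110]
rot     [-110, -110, -110]
rot     [-110, -110, -110]
negate  [-110, -110, 110]
rot     [-110, 110, -110]
swap    [-110, -110, 110]
negate  [-110, -110, -110]
*       [-110, 12100]

[-110, 12100]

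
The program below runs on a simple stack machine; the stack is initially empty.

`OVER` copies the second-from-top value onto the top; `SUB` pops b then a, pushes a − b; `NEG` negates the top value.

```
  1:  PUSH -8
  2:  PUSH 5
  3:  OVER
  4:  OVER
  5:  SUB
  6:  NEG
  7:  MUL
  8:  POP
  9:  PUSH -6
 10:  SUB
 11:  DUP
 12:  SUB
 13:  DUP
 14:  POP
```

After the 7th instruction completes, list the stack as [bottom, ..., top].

PUSH -8 → -8
PUSH 5  → -8 5
OVER    → -8 5 -8
OVER    → -8 5 -8 5
SUB     → -8 5 -13
NEG     → -8 5 13
MUL     → -8 65

[-8, 65]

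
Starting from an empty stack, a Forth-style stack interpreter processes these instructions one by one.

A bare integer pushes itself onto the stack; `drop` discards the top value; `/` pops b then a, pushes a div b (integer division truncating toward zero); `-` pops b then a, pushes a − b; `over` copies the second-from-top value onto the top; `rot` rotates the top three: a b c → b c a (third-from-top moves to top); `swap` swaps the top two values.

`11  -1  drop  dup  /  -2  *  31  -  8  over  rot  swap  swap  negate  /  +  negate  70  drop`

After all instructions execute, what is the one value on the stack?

11     : 11
-1     : 11 -1
drop   : 11
dup    : 11 11
/      : 1
-2     : 1 -2
*      : -2
31     : -2 31
-      : -33
8      : -33 8
over   : -33 8 -33
rot    : 8 -33 -33
swap   : 8 -33 -33
swap   : 8 -33 -33
negate : 8 -33 33
/      : 8 -1
+      : 7
negate : -7
70     : -7 70
drop   : -7

-7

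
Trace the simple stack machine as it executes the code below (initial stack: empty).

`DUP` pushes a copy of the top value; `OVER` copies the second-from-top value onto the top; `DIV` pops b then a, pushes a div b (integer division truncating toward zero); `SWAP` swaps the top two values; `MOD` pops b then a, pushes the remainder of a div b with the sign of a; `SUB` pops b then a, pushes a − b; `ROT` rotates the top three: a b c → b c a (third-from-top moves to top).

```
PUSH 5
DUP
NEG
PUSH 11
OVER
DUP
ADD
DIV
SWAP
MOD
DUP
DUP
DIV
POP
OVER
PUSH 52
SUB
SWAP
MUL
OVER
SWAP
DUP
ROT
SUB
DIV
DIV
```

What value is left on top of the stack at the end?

5

PUSH 5   [5]
DUP      [5, 5]
NEG      [5, -5]
PUSH 11  [5, -5, 11]
OVER     [5, -5, 11, -5]
DUP      [5, -5, 11, -5, -5]
ADD      [5, -5, 11, -10]
DIV      [5, -5, -1]
SWAP     [5, -1, -5]
MOD      [5, -1]
DUP      [5, -1, -1]
DUP      [5, -1, -1, -1]
DIV      [5, -1, 1]
POP      [5, -1]
OVER     [5, -1, 5]
PUSH 52  [5, -1, 5, 52]
SUB      [5, -1, -47]
SWAP     [5, -47, -1]
MUL      [5, 47]
OVER     [5, 47, 5]
SWAP     [5, 5, 47]
DUP      [5, 5, 47, 47]
ROT      [5, 47, 47, 5]
SUB      [5, 47, 42]
DIV      [5, 1]
DIV      [5]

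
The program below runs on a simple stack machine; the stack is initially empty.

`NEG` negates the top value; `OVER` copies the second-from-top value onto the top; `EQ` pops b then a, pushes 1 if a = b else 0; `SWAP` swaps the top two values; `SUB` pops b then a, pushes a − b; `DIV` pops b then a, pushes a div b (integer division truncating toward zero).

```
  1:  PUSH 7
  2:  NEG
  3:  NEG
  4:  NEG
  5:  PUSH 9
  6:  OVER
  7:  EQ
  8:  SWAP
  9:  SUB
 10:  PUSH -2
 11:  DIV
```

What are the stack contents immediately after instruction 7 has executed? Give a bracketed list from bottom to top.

[-7, 0]

PUSH 7 -> 7
NEG    -> -7
NEG    -> 7
NEG    -> -7
PUSH 9 -> -7 9
OVER   -> -7 9 -7
EQ     -> -7 0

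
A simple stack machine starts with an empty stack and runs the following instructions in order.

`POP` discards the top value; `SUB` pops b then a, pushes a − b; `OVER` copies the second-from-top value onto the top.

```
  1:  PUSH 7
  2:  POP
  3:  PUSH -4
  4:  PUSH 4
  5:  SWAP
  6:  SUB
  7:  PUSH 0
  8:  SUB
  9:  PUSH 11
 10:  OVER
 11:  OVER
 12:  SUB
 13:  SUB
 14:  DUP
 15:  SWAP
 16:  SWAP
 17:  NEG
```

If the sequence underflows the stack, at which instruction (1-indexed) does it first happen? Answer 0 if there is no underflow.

0

PUSH 7  : [7]
POP     : []
PUSH -4 : [-4]
PUSH 4  : [-4, 4]
SWAP    : [4, -4]
SUB     : [8]
PUSH 0  : [8, 0]
SUB     : [8]
PUSH 11 : [8, 11]
OVER    : [8, 11, 8]
OVER    : [8, 11, 8, 11]
SUB     : [8, 11, -3]
SUB     : [8, 14]
DUP     : [8, 14, 14]
SWAP    : [8, 14, 14]
SWAP    : [8, 14, 14]
NEG     : [8, 14, -14]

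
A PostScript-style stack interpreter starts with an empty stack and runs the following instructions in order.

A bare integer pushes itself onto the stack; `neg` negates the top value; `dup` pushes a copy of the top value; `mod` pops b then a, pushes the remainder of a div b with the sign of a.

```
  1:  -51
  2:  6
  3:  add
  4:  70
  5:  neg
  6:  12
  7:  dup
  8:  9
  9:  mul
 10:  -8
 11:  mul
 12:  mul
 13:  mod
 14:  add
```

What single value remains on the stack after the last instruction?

-115

-51  -51
6    -51 6
add  -45
70   -45 70
neg  -45 -70
12   -45 -70 12
dup  -45 -70 12 12
9    -45 -70 12 12 9
mul  -45 -70 12 108
-8   -45 -70 12 108 -8
mul  -45 -70 12 -864
mul  -45 -70 -10368
mod  -45 -70
add  -115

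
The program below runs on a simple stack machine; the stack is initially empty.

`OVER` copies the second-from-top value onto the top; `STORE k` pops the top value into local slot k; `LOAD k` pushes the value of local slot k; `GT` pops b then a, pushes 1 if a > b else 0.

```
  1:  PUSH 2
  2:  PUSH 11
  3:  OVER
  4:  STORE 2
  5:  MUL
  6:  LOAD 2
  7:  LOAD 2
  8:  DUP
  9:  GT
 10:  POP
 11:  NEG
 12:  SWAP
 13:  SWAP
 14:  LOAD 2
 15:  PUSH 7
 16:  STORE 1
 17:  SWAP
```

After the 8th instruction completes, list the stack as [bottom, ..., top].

PUSH 2  : [2]
PUSH 11 : [2, 11]
OVER    : [2, 11, 2]
STORE 2 : [2, 11]
MUL     : [22]
LOAD 2  : [22, 2]
LOAD 2  : [22, 2, 2]
DUP     : [22, 2, 2, 2]

[22, 2, 2, 2]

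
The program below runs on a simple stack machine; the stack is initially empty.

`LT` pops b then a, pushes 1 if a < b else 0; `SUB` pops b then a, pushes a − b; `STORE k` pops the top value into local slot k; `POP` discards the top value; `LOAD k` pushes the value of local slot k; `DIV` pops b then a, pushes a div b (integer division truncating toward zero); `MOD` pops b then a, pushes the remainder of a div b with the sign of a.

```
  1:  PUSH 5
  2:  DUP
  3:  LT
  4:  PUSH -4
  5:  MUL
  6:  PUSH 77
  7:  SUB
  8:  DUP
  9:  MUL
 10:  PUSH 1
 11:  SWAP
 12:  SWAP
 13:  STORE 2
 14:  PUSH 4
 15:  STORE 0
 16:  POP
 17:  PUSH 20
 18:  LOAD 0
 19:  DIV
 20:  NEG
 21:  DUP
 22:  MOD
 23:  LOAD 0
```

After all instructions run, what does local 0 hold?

4

PUSH 5  : [5]
DUP     : [5, 5]
LT      : [0]
PUSH -4 : [0, -4]
MUL     : [0]
PUSH 77 : [0, 77]
SUB     : [-77]
DUP     : [-77, -77]
MUL     : [5929]
PUSH 1  : [5929, 1]
SWAP    : [1, 5929]
SWAP    : [5929, 1]
STORE 2 : [5929]
PUSH 4  : [5929, 4]
STORE 0 : [5929]
POP     : []
PUSH 20 : [20]
LOAD 0  : [20, 4]
DIV     : [5]
NEG     : [-5]
DUP     : [-5, -5]
MOD     : [0]
LOAD 0  : [0, 4]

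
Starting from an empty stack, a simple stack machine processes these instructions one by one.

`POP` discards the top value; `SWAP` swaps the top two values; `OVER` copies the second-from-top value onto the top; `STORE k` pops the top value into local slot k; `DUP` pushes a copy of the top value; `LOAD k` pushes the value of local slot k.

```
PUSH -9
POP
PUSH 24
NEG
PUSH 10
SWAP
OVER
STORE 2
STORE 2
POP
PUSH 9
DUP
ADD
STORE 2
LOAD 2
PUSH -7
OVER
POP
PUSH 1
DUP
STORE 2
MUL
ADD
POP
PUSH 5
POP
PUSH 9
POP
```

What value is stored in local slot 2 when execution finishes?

PUSH -9 → -9
POP     → (empty)
PUSH 24 → 24
NEG     → -24
PUSH 10 → -24 10
SWAP    → 10 -24
OVER    → 10 -24 10
STORE 2 → 10 -24
STORE 2 → 10
POP     → (empty)
PUSH 9  → 9
DUP     → 9 9
ADD     → 18
STORE 2 → (empty)
LOAD 2  → 18
PUSH -7 → 18 -7
OVER    → 18 -7 18
POP     → 18 -7
PUSH 1  → 18 -7 1
DUP     → 18 -7 1 1
STORE 2 → 18 -7 1
MUL     → 18 -7
ADD     → 11
POP     → (empty)
PUSH 5  → 5
POP     → (empty)
PUSH 9  → 9
POP     → (empty)

1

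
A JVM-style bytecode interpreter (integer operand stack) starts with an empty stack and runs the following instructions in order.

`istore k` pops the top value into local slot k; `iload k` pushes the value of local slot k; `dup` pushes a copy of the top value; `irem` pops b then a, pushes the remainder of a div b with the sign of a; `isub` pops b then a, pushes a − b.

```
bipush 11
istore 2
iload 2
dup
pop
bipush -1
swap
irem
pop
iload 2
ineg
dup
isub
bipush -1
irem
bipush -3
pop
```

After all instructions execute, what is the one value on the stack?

0

bipush 11 -> [11]
istore 2  -> []
iload 2   -> [11]
dup       -> [11, 11]
pop       -> [11]
bipush -1 -> [11, -1]
swap      -> [-1, 11]
irem      -> [-1]
pop       -> []
iload 2   -> [11]
ineg      -> [-11]
dup       -> [-11, -11]
isub      -> [0]
bipush -1 -> [0, -1]
irem      -> [0]
bipush -3 -> [0, -3]
pop       -> [0]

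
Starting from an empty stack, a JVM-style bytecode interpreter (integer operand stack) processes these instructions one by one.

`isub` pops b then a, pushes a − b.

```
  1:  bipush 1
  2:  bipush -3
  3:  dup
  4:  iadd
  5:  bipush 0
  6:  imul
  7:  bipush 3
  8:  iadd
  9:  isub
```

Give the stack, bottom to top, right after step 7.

bipush 1  -> 1
bipush -3 -> 1 -3
dup       -> 1 -3 -3
iadd      -> 1 -6
bipush 0  -> 1 -6 0
imul      -> 1 0
bipush 3  -> 1 0 3

[1, 0, 3]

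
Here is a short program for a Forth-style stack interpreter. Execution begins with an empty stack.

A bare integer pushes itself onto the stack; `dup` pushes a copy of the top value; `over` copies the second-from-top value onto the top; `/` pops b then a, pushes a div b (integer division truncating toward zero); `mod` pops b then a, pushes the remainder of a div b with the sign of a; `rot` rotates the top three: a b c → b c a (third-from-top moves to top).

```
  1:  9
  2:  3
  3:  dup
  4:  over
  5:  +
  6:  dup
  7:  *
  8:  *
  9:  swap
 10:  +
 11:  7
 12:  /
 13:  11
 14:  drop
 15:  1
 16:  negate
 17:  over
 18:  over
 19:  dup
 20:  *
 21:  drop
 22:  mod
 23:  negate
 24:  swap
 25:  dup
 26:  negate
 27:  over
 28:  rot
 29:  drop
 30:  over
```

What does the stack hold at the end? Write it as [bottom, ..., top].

[1, -16, 16, -16]

9      -> 9
3      -> 9 3
dup    -> 9 3 3
over   -> 9 3 3 3
+      -> 9 3 6
dup    -> 9 3 6 6
*      -> 9 3 36
*      -> 9 108
swap   -> 108 9
+      -> 117
7      -> 117 7
/      -> 16
11     -> 16 11
drop   -> 16
1      -> 16 1
negate -> 16 -1
over   -> 16 -1 16
over   -> 16 -1 16 -1
dup    -> 16 -1 16 -1 -1
*      -> 16 -1 16 1
drop   -> 16 -1 16
mod    -> 16 -1
negate -> 16 1
swap   -> 1 16
dup    -> 1 16 16
negate -> 1 16 -16
over   -> 1 16 -16 16
rot    -> 1 -16 16 16
drop   -> 1 -16 16
over   -> 1 -16 16 -16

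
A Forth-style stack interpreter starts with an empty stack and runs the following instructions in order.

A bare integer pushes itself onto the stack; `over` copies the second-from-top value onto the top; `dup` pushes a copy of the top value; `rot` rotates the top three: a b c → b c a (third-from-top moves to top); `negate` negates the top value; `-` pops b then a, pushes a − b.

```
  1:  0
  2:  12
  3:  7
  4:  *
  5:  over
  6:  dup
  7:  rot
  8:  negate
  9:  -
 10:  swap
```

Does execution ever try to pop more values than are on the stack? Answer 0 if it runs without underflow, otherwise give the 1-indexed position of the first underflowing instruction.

0       0
12      0 12
7       0 12 7
*       0 84
over    0 84 0
dup     0 84 0 0
rot     0 0 0 84
negate  0 0 0 -84
-       0 0 84
swap    0 84 0

0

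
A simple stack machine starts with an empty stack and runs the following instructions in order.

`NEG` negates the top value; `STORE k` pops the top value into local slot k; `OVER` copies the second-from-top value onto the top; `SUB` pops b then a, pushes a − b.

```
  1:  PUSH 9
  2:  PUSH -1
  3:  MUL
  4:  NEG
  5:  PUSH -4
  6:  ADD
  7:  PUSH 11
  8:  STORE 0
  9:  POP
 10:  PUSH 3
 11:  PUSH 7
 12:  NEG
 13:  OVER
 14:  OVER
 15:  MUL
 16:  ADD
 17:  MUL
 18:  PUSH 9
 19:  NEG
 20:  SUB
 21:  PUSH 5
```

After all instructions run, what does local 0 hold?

11

PUSH 9  -> [9]
PUSH -1 -> [9, -1]
MUL     -> [-9]
NEG     -> [9]
PUSH -4 -> [9, -4]
ADD     -> [5]
PUSH 11 -> [5, 11]
STORE 0 -> [5]
POP     -> []
PUSH 3  -> [3]
PUSH 7  -> [3, 7]
NEG     -> [3, -7]
OVER    -> [3, -7, 3]
OVER    -> [3, -7, 3, -7]
MUL     -> [3, -7, -21]
ADD     -> [3, -28]
MUL     -> [-84]
PUSH 9  -> [-84, 9]
NEG     -> [-84, -9]
SUB     -> [-75]
PUSH 5  -> [-75, 5]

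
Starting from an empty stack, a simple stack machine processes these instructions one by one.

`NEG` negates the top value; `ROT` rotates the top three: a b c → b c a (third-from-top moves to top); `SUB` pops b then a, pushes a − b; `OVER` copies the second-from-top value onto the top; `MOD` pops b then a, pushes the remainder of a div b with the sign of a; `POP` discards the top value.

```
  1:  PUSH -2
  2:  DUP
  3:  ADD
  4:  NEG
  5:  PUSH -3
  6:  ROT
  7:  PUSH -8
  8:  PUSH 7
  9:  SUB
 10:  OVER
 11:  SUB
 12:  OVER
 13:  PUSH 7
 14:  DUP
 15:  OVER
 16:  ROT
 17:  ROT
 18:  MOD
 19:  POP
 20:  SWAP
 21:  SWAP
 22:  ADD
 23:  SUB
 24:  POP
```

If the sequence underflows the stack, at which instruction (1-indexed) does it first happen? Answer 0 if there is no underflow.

PUSH -2  -2
DUP      -2 -2
ADD      -4
NEG      4
PUSH -3  4 -3
ROT  — needs 3 operands, stack has 2 → underflow

6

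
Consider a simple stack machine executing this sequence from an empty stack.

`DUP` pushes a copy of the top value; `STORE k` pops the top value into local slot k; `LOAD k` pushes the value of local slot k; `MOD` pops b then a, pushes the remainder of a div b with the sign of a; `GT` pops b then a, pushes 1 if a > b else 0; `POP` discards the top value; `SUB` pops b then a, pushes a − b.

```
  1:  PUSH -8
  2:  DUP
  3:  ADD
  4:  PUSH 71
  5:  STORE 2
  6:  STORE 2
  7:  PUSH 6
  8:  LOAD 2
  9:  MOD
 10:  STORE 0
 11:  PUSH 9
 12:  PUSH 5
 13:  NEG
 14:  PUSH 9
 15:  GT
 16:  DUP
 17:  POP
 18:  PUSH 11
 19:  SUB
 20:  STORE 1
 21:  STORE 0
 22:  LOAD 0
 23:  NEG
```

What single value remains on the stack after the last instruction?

-9

PUSH -8  [-8]
DUP      [-8, -8]
ADD      [-16]
PUSH 71  [-16, 71]
STORE 2  [-16]
STORE 2  []
PUSH 6   [6]
LOAD 2   [6, -16]
MOD      [6]
STORE 0  []
PUSH 9   [9]
PUSH 5   [9, 5]
NEG      [9, -5]
PUSH 9   [9, -5, 9]
GT       [9, 0]
DUP      [9, 0, 0]
POP      [9, 0]
PUSH 11  [9, 0, 11]
SUB      [9, -11]
STORE 1  [9]
STORE 0  []
LOAD 0   [9]
NEG      [-9]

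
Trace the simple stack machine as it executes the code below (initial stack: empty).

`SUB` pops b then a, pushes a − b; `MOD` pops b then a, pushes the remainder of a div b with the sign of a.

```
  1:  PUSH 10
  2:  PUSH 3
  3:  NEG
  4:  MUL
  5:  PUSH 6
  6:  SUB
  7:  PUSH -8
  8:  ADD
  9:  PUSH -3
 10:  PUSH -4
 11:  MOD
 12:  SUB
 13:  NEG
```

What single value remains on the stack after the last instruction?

41

PUSH 10  [10]
PUSH 3   [10, 3]
NEG      [10, -3]
MUL      [-30]
PUSH 6   [-30, 6]
SUB      [-36]
PUSH -8  [-36, -8]
ADD      [-44]
PUSH -3  [-44, -3]
PUSH -4  [-44, -3, -4]
MOD      [-44, -3]
SUB      [-41]
NEG      [41]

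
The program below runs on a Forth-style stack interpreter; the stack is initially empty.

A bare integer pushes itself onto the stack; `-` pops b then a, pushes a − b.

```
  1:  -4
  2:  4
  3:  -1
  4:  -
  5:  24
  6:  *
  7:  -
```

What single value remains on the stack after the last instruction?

-124

-4 → [-4]
4  → [-4, 4]
-1 → [-4, 4, -1]
-  → [-4, 5]
24 → [-4, 5, 24]
*  → [-4, 120]
-  → [-124]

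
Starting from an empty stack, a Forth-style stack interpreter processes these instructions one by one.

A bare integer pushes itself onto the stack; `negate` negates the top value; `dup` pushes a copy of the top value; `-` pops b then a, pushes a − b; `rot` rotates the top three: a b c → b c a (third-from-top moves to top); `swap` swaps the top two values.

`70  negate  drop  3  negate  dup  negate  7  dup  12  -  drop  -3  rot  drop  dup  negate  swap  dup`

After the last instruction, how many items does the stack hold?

70     : [70]
negate : [-70]
drop   : []
3      : [3]
negate : [-3]
dup    : [-3, -3]
negate : [-3, 3]
7      : [-3, 3, 7]
dup    : [-3, 3, 7, 7]
12     : [-3, 3, 7, 7, 12]
-      : [-3, 3, 7, -5]
drop   : [-3, 3, 7]
-3     : [-3, 3, 7, -3]
rot    : [-3, 7, -3, 3]
drop   : [-3, 7, -3]
dup    : [-3, 7, -3, -3]
negate : [-3, 7, -3, 3]
swap   : [-3, 7, 3, -3]
dup    : [-3, 7, 3, -3, -3]

5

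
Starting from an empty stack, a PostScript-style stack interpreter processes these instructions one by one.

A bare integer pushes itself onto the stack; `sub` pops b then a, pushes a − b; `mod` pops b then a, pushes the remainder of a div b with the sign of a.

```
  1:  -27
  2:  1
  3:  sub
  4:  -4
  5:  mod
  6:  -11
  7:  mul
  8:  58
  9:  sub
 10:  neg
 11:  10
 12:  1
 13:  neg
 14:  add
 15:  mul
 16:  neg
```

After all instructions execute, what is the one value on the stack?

-27  [-27]
1    [-27, 1]
sub  [-28]
-4   [-28, -4]
mod  [0]
-11  [0, -11]
mul  [0]
58   [0, 58]
sub  [-58]
neg  [58]
10   [58, 10]
1    [58, 10, 1]
neg  [58, 10, -1]
add  [58, 9]
mul  [522]
neg  [-522]

-522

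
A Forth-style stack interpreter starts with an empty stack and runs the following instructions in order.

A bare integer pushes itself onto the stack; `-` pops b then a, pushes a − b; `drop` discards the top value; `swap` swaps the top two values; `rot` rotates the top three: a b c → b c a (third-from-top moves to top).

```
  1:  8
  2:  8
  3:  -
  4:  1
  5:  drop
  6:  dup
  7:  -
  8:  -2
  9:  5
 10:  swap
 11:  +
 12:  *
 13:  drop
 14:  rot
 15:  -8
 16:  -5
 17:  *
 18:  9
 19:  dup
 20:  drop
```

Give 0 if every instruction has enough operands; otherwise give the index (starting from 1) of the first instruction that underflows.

14

8     [8]
8     [8, 8]
-     [0]
1     [0, 1]
drop  [0]
dup   [0, 0]
-     [0]
-2    [0, -2]
5     [0, -2, 5]
swap  [0, 5, -2]
+     [0, 3]
*     [0]
drop  []
rot  — needs 3 operands, stack has 0 → underflow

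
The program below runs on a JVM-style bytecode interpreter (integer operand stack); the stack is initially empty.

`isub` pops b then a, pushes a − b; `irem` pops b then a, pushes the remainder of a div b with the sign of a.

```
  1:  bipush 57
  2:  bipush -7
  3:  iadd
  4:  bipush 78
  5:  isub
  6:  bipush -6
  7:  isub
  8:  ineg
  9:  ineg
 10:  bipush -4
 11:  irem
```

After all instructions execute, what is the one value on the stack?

bipush 57 -> [57]
bipush -7 -> [57, -7]
iadd      -> [50]
bipush 78 -> [50, 78]
isub      -> [-28]
bipush -6 -> [-28, -6]
isub      -> [-22]
ineg      -> [22]
ineg      -> [-22]
bipush -4 -> [-22, -4]
irem      -> [-2]

-2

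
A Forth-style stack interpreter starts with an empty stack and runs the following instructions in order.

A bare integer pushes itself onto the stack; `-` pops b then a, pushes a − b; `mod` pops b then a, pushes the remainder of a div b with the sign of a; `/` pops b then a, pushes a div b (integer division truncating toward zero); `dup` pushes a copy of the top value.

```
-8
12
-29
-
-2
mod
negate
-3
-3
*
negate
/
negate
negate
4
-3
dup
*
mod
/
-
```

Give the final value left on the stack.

-8

-8     : -8
12     : -8 12
-29    : -8 12 -29
-      : -8 41
-2     : -8 41 -2
mod    : -8 1
negate : -8 -1
-3     : -8 -1 -3
-3     : -8 -1 -3 -3
*      : -8 -1 9
negate : -8 -1 -9
/      : -8 0
negate : -8 0
negate : -8 0
4      : -8 0 4
-3     : -8 0 4 -3
dup    : -8 0 4 -3 -3
*      : -8 0 4 9
mod    : -8 0 4
/      : -8 0
-      : -8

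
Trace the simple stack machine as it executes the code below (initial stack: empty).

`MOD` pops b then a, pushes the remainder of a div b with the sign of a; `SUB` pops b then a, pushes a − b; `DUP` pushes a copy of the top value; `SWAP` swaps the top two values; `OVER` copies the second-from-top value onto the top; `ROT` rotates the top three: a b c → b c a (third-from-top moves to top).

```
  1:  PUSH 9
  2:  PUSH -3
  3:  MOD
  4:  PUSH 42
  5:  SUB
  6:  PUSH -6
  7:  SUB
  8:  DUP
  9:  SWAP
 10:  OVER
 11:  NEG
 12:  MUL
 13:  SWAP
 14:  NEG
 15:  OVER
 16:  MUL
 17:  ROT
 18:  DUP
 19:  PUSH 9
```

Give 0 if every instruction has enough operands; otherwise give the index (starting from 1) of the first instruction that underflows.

17

PUSH 9  : [9]
PUSH -3 : [9, -3]
MOD     : [0]
PUSH 42 : [0, 42]
SUB     : [-42]
PUSH -6 : [-42, -6]
SUB     : [-36]
DUP     : [-36, -36]
SWAP    : [-36, -36]
OVER    : [-36, -36, -36]
NEG     : [-36, -36, 36]
MUL     : [-36, -1296]
SWAP    : [-1296, -36]
NEG     : [-1296, 36]
OVER    : [-1296, 36, -1296]
MUL     : [-1296, -46656]
ROT  — needs 3 operands, stack has 2 → underflow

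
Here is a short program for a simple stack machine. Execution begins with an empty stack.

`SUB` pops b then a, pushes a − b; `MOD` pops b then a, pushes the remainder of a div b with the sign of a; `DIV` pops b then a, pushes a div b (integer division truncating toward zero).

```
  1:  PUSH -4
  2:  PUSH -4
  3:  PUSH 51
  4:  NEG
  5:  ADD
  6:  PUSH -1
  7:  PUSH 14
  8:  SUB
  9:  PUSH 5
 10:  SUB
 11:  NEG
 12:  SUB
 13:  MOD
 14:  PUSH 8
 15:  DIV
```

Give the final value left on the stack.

PUSH -4 -> -4
PUSH -4 -> -4 -4
PUSH 51 -> -4 -4 51
NEG     -> -4 -4 -51
ADD     -> -4 -55
PUSH -1 -> -4 -55 -1
PUSH 14 -> -4 -55 -1 14
SUB     -> -4 -55 -15
PUSH 5  -> -4 -55 -15 5
SUB     -> -4 -55 -20
NEG     -> -4 -55 20
SUB     -> -4 -75
MOD     -> -4
PUSH 8  -> -4 8
DIV     -> 0

0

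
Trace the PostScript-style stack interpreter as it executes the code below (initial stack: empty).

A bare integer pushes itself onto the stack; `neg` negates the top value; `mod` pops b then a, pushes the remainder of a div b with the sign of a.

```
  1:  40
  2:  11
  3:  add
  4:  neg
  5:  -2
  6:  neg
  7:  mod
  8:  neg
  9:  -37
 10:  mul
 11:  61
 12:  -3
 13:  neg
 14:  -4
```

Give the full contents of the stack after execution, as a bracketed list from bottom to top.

40  : [40]
11  : [40, 11]
add : [51]
neg : [-51]
-2  : [-51, -2]
neg : [-51, 2]
mod : [-1]
neg : [1]
-37 : [1, -37]
mul : [-37]
61  : [-37, 61]
-3  : [-37, 61, -3]
neg : [-37, 61, 3]
-4  : [-37, 61, 3, -4]

[-37, 61, 3, -4]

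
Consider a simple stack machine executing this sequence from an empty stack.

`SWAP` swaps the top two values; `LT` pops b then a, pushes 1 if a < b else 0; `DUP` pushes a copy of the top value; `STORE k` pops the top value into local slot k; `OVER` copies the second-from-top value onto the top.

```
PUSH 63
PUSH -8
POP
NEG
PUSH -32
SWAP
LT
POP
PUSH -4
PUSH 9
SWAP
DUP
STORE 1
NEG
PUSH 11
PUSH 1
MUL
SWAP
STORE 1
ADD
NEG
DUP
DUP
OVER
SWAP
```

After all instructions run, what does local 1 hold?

4

PUSH 63  : 63
PUSH -8  : 63 -8
POP      : 63
NEG      : -63
PUSH -32 : -63 -32
SWAP     : -32 -63
LT       : 0
POP      : (empty)
PUSH -4  : -4
PUSH 9   : -4 9
SWAP     : 9 -4
DUP      : 9 -4 -4
STORE 1  : 9 -4
NEG      : 9 4
PUSH 11  : 9 4 11
PUSH 1   : 9 4 11 1
MUL      : 9 4 11
SWAP     : 9 11 4
STORE 1  : 9 11
ADD      : 20
NEG      : -20
DUP      : -20 -20
DUP      : -20 -20 -20
OVER     : -20 -20 -20 -20
SWAP     : -20 -20 -20 -20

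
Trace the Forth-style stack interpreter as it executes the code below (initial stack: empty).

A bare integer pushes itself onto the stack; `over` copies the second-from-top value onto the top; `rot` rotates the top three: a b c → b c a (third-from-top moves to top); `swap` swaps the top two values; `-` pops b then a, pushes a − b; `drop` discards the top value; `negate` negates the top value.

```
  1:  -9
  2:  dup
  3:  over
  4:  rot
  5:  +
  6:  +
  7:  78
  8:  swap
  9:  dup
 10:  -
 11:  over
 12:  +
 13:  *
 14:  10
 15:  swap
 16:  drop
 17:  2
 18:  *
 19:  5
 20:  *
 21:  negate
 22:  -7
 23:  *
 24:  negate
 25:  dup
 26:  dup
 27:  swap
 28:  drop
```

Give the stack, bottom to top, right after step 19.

[20, 5]

-9   -> -9
dup  -> -9 -9
over -> -9 -9 -9
rot  -> -9 -9 -9
+    -> -9 -18
+    -> -27
78   -> -27 78
swap -> 78 -27
dup  -> 78 -27 -27
-    -> 78 0
over -> 78 0 78
+    -> 78 78
*    -> 6084
10   -> 6084 10
swap -> 10 6084
drop -> 10
2    -> 10 2
*    -> 20
5    -> 20 5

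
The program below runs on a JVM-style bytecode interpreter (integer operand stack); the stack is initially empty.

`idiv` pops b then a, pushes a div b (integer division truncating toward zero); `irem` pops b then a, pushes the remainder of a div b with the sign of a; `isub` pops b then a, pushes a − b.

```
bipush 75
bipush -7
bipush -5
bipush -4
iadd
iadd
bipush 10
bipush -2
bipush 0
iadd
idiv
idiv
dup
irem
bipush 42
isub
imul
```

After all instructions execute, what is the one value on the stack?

bipush 75 → [75]
bipush -7 → [75, -7]
bipush -5 → [75, -7, -5]
bipush -4 → [75, -7, -5, -4]
iadd      → [75, -7, -9]
iadd      → [75, -16]
bipush 10 → [75, -16, 10]
bipush -2 → [75, -16, 10, -2]
bipush 0  → [75, -16, 10, -2, 0]
iadd      → [75, -16, 10, -2]
idiv      → [75, -16, -5]
idiv      → [75, 3]
dup       → [75, 3, 3]
irem      → [75, 0]
bipush 42 → [75, 0, 42]
isub      → [75, -42]
imul      → [-3150]

-3150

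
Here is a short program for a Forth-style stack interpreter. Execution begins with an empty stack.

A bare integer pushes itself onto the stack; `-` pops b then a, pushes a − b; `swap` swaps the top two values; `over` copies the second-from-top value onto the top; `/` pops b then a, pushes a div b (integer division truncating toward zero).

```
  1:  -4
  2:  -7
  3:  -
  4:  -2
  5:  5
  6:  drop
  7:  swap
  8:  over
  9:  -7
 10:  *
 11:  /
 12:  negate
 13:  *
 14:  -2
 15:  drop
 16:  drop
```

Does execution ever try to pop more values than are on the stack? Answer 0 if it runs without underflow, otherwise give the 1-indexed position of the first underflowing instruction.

-4      -4
-7      -4 -7
-       3
-2      3 -2
5       3 -2 5
drop    3 -2
swap    -2 3
over    -2 3 -2
-7      -2 3 -2 -7
*       -2 3 14
/       -2 0
negate  -2 0
*       0
-2      0 -2
drop    0
drop    (empty)

0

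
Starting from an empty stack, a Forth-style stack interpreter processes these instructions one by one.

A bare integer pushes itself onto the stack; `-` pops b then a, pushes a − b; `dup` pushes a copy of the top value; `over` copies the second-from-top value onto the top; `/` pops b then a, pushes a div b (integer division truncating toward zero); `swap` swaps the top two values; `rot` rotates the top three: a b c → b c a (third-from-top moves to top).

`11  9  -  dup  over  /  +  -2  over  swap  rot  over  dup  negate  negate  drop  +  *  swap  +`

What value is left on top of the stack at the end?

11      11
9       11 9
-       2
dup     2 2
over    2 2 2
/       2 1
+       3
-2      3 -2
over    3 -2 3
swap    3 3 -2
rot     3 -2 3
over    3 -2 3 -2
dup     3 -2 3 -2 -2
negate  3 -2 3 -2 2
negate  3 -2 3 -2 -2
drop    3 -2 3 -2
+       3 -2 1
*       3 -2
swap    -2 3
+       1

1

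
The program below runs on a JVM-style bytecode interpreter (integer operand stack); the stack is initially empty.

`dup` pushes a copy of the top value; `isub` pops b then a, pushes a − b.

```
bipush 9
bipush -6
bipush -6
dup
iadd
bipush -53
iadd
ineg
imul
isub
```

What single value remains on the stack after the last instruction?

399

bipush 9    [9]
bipush -6   [9, -6]
bipush -6   [9, -6, -6]
dup         [9, -6, -6, -6]
iadd        [9, -6, -12]
bipush -53  [9, -6, -12, -53]
iadd        [9, -6, -65]
ineg        [9, -6, 65]
imul        [9, -390]
isub        [399]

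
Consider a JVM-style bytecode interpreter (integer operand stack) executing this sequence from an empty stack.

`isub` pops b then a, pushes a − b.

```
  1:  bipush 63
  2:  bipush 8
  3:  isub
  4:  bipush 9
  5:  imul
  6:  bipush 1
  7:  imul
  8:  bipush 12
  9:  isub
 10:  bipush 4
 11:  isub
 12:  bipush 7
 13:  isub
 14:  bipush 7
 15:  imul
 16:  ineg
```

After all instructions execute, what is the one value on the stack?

bipush 63  [63]
bipush 8   [63, 8]
isub       [55]
bipush 9   [55, 9]
imul       [495]
bipush 1   [495, 1]
imul       [495]
bipush 12  [495, 12]
isub       [483]
bipush 4   [483, 4]
isub       [479]
bipush 7   [479, 7]
isub       [472]
bipush 7   [472, 7]
imul       [3304]
ineg       [-3304]

-3304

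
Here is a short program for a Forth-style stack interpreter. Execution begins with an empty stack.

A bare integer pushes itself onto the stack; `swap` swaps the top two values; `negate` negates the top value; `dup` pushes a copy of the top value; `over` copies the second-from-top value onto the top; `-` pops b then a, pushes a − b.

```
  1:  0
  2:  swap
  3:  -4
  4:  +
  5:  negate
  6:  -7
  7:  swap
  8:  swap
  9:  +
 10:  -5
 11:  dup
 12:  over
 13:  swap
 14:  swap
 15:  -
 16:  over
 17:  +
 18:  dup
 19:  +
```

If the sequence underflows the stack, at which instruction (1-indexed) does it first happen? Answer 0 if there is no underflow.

0 → [0]
swap  — needs 2 operands, stack has 1 → underflow

2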